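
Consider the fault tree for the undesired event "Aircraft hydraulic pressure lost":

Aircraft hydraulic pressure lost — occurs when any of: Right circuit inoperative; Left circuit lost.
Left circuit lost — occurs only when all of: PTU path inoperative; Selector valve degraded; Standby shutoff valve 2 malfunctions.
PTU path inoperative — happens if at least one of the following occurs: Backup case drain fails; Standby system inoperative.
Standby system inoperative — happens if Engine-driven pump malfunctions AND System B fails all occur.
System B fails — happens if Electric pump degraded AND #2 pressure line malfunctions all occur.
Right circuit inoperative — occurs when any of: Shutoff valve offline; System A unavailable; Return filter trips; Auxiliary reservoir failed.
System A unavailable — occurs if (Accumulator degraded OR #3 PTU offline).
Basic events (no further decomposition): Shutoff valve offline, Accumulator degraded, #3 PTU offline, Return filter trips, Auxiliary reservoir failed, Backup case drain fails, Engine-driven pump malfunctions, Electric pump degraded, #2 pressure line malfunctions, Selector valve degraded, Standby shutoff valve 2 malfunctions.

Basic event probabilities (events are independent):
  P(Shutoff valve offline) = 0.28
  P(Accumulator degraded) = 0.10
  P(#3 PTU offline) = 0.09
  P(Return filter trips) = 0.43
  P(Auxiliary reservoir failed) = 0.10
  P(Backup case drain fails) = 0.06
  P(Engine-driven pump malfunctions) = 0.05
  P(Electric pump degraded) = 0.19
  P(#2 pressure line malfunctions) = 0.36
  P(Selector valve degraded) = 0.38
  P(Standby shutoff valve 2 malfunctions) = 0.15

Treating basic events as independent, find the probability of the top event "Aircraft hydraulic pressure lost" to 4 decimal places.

0.6986

P(System A unavailable) [OR] = 1 − (1−0.10) × (1−0.09) = 0.181000
P(Right circuit inoperative) [OR] = 1 − (1−0.28) × (1−0.181000) × (1−0.43) × (1−0.10) = 0.697494
P(System B fails) [AND] = 0.19 × 0.36 = 0.068400
P(Standby system inoperative) [AND] = 0.05 × 0.068400 = 0.003420
P(PTU path inoperative) [OR] = 1 − (1−0.06) × (1−0.003420) = 0.063215
P(Left circuit lost) [AND] = 0.063215 × 0.38 × 0.15 = 0.003603
P(Aircraft hydraulic pressure lost) [OR] = 1 − (1−0.697494) × (1−0.003603) = 0.698584
Rounded to 4 decimal places: P(Aircraft hydraulic pressure lost) ≈ 0.6986.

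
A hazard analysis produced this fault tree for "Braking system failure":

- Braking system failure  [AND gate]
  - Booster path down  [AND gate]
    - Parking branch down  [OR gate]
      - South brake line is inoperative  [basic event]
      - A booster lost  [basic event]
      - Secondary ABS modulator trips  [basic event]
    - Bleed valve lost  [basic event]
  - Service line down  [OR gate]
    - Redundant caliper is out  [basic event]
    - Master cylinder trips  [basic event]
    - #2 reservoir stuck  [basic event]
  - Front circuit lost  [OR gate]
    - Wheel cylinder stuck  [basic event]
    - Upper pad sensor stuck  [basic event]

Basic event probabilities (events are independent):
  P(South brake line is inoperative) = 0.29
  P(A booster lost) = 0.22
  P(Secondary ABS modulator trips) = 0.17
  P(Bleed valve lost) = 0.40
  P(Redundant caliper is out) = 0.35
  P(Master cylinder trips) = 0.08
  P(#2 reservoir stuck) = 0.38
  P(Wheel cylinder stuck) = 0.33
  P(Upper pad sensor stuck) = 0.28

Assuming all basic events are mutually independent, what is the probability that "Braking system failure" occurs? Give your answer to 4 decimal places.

0.0704

P(Parking branch down) [OR] = 1 − (1−0.29) × (1−0.22) × (1−0.17) = 0.540346
P(Booster path down) [AND] = 0.540346 × 0.40 = 0.216138
P(Service line down) [OR] = 1 − (1−0.35) × (1−0.08) × (1−0.38) = 0.629240
P(Front circuit lost) [OR] = 1 − (1−0.33) × (1−0.28) = 0.517600
P(Braking system failure) [AND] = 0.216138 × 0.629240 × 0.517600 = 0.070395
Rounded to 4 decimal places: P(Braking system failure) ≈ 0.0704.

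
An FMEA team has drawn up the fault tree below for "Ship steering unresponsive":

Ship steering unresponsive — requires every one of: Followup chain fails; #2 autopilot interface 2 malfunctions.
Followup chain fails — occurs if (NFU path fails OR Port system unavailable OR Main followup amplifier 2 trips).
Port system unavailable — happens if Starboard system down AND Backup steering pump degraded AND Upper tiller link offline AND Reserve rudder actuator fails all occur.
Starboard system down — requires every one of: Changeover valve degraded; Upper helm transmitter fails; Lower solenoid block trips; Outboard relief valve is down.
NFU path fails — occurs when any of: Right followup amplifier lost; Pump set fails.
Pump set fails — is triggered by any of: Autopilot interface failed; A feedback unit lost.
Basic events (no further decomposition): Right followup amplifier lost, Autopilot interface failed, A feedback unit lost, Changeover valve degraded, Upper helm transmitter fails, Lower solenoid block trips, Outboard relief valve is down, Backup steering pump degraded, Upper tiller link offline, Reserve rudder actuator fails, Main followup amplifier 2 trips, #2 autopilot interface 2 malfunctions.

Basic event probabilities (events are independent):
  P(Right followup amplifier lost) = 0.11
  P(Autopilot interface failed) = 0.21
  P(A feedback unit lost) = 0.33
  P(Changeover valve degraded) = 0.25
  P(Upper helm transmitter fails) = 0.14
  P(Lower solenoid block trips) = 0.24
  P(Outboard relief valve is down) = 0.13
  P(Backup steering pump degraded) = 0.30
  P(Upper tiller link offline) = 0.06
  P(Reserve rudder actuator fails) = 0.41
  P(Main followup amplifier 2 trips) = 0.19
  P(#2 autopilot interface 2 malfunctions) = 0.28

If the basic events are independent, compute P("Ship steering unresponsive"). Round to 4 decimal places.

0.1732

P(Pump set fails) [OR] = 1 − (1−0.21) × (1−0.33) = 0.470700
P(NFU path fails) [OR] = 1 − (1−0.11) × (1−0.470700) = 0.528923
P(Starboard system down) [AND] = 0.25 × 0.14 × 0.24 × 0.13 = 0.001092
P(Port system unavailable) [AND] = 0.001092 × 0.30 × 0.06 × 0.41 = 0.000008
P(Followup chain fails) [OR] = 1 − (1−0.528923) × (1−0.000008) × (1−0.19) = 0.618431
P(Ship steering unresponsive) [AND] = 0.618431 × 0.28 = 0.173161
Rounded to 4 decimal places: P(Ship steering unresponsive) ≈ 0.1732.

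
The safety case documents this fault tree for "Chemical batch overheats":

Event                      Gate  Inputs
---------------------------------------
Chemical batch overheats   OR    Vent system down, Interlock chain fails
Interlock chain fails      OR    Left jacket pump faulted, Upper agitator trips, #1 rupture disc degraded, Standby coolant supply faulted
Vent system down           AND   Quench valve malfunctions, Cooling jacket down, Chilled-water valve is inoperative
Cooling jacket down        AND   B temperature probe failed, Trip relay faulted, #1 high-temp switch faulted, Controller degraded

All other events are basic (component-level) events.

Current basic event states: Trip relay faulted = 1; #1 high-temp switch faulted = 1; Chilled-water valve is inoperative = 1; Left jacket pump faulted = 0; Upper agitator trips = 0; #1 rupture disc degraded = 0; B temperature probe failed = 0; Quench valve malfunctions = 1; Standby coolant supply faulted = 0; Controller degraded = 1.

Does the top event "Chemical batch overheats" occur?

Cooling jacket down [AND]: B temperature probe failed=not, Trip relay faulted=occurs, #1 high-temp switch faulted=occurs, Controller degraded=occurs → not all inputs occur → does not occur.
Vent system down [AND]: Quench valve malfunctions=occurs, Cooling jacket down=not, Chilled-water valve is inoperative=occurs → not all inputs occur → does not occur.
Interlock chain fails [OR]: Left jacket pump faulted=not, Upper agitator trips=not, #1 rupture disc degraded=not, Standby coolant supply faulted=not → no input occurs → does not occur.
Chemical batch overheats [OR]: Vent system down=not, Interlock chain fails=not → no input occurs → does not occur.

No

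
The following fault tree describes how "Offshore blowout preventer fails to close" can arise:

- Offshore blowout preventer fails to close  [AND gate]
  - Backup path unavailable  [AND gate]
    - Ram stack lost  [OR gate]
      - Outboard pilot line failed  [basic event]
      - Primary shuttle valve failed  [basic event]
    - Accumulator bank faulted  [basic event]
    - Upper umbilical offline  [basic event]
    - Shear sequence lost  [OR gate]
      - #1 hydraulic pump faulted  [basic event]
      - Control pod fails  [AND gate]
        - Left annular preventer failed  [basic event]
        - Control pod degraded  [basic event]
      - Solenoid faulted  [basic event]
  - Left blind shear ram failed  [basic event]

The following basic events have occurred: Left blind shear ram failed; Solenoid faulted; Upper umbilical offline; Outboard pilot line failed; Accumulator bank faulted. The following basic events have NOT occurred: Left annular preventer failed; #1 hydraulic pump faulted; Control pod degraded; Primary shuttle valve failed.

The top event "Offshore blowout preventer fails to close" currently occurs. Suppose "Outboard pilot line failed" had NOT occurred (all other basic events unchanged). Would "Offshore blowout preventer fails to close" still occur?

Counterfactual: set "Outboard pilot line failed" to not occurred.
Ram stack lost [OR]: Outboard pilot line failed=not, Primary shuttle valve failed=not → no input occurs → does not occur.
Control pod fails [AND]: Left annular preventer failed=not, Control pod degraded=not → not all inputs occur → does not occur.
Shear sequence lost [OR]: #1 hydraulic pump faulted=not, Control pod fails=not, Solenoid faulted=occurs → at least one input occurs → occurs.
Backup path unavailable [AND]: Ram stack lost=not, Accumulator bank faulted=occurs, Upper umbilical offline=occurs, Shear sequence lost=occurs → not all inputs occur → does not occur.
Offshore blowout preventer fails to close [AND]: Backup path unavailable=not, Left blind shear ram failed=occurs → not all inputs occur → does not occur.

No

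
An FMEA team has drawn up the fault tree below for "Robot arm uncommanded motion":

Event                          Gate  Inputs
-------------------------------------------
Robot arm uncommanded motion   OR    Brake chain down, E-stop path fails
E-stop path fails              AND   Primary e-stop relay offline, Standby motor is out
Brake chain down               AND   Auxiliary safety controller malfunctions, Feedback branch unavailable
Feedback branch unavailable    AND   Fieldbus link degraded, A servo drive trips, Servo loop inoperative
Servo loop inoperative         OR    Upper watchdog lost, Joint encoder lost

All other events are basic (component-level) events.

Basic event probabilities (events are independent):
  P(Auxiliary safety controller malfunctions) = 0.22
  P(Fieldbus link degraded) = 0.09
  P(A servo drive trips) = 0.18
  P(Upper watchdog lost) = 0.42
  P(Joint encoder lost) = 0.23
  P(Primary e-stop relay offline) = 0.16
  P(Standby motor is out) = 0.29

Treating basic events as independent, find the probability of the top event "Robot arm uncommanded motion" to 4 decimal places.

0.0483

P(Servo loop inoperative) [OR] = 1 − (1−0.42) × (1−0.23) = 0.553400
P(Feedback branch unavailable) [AND] = 0.09 × 0.18 × 0.553400 = 0.008965
P(Brake chain down) [AND] = 0.22 × 0.008965 = 0.001972
P(E-stop path fails) [AND] = 0.16 × 0.29 = 0.046400
P(Robot arm uncommanded motion) [OR] = 1 − (1−0.001972) × (1−0.046400) = 0.048280
Rounded to 4 decimal places: P(Robot arm uncommanded motion) ≈ 0.0483.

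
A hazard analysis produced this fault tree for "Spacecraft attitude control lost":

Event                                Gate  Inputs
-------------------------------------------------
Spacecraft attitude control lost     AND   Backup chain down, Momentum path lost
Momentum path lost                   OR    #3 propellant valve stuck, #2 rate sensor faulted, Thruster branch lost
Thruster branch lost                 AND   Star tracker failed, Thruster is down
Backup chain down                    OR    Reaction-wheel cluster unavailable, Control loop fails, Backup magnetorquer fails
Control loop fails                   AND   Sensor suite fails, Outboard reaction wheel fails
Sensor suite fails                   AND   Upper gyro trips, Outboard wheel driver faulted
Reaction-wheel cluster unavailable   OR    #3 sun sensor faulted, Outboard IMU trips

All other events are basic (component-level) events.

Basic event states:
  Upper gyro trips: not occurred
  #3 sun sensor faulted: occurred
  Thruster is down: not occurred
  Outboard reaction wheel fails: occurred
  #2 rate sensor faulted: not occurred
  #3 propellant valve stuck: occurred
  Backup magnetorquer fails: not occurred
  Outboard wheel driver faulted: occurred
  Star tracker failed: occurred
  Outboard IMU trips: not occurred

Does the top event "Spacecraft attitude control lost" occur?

Reaction-wheel cluster unavailable [OR]: #3 sun sensor faulted=occurs, Outboard IMU trips=not → at least one input occurs → occurs.
Sensor suite fails [AND]: Upper gyro trips=not, Outboard wheel driver faulted=occurs → not all inputs occur → does not occur.
Control loop fails [AND]: Sensor suite fails=not, Outboard reaction wheel fails=occurs → not all inputs occur → does not occur.
Backup chain down [OR]: Reaction-wheel cluster unavailable=occurs, Control loop fails=not, Backup magnetorquer fails=not → at least one input occurs → occurs.
Thruster branch lost [AND]: Star tracker failed=occurs, Thruster is down=not → not all inputs occur → does not occur.
Momentum path lost [OR]: #3 propellant valve stuck=occurs, #2 rate sensor faulted=not, Thruster branch lost=not → at least one input occurs → occurs.
Spacecraft attitude control lost [AND]: Backup chain down=occurs, Momentum path lost=occurs → all inputs occur → occurs.

Yes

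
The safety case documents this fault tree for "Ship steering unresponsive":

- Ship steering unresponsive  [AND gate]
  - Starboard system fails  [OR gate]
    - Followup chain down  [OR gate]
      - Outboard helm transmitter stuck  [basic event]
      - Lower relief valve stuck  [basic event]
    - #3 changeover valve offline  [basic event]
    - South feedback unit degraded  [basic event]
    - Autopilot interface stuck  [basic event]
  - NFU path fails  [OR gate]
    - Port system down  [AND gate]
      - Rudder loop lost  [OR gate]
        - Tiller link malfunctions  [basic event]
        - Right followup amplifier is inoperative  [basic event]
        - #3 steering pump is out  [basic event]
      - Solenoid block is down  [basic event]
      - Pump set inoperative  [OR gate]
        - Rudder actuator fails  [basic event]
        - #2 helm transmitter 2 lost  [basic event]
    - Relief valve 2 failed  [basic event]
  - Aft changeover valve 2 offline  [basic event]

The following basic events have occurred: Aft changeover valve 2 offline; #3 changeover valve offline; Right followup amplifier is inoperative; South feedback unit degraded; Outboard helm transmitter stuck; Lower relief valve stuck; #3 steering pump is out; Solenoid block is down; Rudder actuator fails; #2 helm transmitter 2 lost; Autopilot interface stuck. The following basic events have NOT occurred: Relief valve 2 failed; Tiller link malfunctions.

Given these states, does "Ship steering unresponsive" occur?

Yes

Followup chain down [OR]: Outboard helm transmitter stuck=occurs, Lower relief valve stuck=occurs → at least one input occurs → occurs.
Starboard system fails [OR]: Followup chain down=occurs, #3 changeover valve offline=occurs, South feedback unit degraded=occurs, Autopilot interface stuck=occurs → at least one input occurs → occurs.
Rudder loop lost [OR]: Tiller link malfunctions=not, Right followup amplifier is inoperative=occurs, #3 steering pump is out=occurs → at least one input occurs → occurs.
Pump set inoperative [OR]: Rudder actuator fails=occurs, #2 helm transmitter 2 lost=occurs → at least one input occurs → occurs.
Port system down [AND]: Rudder loop lost=occurs, Solenoid block is down=occurs, Pump set inoperative=occurs → all inputs occur → occurs.
NFU path fails [OR]: Port system down=occurs, Relief valve 2 failed=not → at least one input occurs → occurs.
Ship steering unresponsive [AND]: Starboard system fails=occurs, NFU path fails=occurs, Aft changeover valve 2 offline=occurs → all inputs occur → occurs.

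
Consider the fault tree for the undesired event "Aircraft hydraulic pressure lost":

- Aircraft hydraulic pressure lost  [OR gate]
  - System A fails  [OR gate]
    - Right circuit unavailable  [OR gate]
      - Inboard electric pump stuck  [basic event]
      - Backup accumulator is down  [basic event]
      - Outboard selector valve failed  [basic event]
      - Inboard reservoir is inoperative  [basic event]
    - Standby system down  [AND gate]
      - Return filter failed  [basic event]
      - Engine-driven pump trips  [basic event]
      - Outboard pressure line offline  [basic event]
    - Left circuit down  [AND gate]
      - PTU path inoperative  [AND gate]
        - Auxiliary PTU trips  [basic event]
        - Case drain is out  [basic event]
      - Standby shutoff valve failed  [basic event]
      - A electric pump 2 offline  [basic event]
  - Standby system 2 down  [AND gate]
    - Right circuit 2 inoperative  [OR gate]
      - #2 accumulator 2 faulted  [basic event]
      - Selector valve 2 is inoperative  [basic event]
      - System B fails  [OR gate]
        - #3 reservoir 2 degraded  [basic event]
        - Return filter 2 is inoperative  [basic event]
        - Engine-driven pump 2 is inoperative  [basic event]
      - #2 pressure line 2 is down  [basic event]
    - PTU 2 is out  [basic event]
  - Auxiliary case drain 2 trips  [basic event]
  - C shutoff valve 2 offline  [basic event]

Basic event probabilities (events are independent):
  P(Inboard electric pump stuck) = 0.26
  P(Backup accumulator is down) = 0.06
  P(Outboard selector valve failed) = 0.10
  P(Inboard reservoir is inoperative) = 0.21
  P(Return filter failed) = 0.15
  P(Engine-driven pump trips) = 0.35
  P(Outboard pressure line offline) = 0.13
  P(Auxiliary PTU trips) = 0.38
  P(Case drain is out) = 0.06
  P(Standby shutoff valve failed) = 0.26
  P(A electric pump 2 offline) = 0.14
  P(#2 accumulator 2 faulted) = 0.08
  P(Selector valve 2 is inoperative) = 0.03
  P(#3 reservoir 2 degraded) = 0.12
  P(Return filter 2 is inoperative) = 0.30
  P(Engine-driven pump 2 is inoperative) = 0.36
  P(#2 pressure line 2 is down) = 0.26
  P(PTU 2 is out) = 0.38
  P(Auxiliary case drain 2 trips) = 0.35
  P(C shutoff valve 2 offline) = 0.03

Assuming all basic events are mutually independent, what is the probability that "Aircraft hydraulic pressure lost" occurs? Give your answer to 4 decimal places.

0.7775

P(Right circuit unavailable) [OR] = 1 − (1−0.26) × (1−0.06) × (1−0.10) × (1−0.21) = 0.505428
P(Standby system down) [AND] = 0.15 × 0.35 × 0.13 = 0.006825
P(PTU path inoperative) [AND] = 0.38 × 0.06 = 0.022800
P(Left circuit down) [AND] = 0.022800 × 0.26 × 0.14 = 0.000830
P(System A fails) [OR] = 1 − (1−0.505428) × (1−0.006825) × (1−0.000830) = 0.509211
P(System B fails) [OR] = 1 − (1−0.12) × (1−0.30) × (1−0.36) = 0.605760
P(Right circuit 2 inoperative) [OR] = 1 − (1−0.08) × (1−0.03) × (1−0.605760) × (1−0.26) = 0.739653
P(Standby system 2 down) [AND] = 0.739653 × 0.38 = 0.281068
P(Aircraft hydraulic pressure lost) [OR] = 1 − (1−0.509211) × (1−0.281068) × (1−0.35) × (1−0.03) = 0.777532
Rounded to 4 decimal places: P(Aircraft hydraulic pressure lost) ≈ 0.7775.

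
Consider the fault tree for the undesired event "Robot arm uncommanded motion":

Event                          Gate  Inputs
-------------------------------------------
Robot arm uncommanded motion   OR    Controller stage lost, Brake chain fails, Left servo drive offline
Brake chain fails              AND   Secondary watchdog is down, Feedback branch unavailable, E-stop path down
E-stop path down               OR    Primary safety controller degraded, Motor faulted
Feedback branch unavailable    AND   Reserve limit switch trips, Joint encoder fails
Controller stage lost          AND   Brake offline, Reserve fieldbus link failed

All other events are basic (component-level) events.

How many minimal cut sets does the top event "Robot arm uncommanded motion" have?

Controller stage lost [AND]: one cut set from each child combined → 1 × 1 = 1 cut set(s).
Feedback branch unavailable [AND]: one cut set from each child combined → 1 × 1 = 1 cut set(s).
E-stop path down [OR]: union of children's cut sets → 2 cut set(s).
Brake chain fails [AND]: one cut set from each child combined → 1 × 1 × 2 = 2 cut set(s).
Robot arm uncommanded motion [OR]: union of children's cut sets → 4 cut set(s).
Minimal cut sets: {Brake offline, Reserve fieldbus link failed}; {Joint encoder fails, Primary safety controller degraded, Reserve limit switch trips, Secondary watchdog is down}; {Joint encoder fails, Motor faulted, Reserve limit switch trips, Secondary watchdog is down}; {Left servo drive offline}.

4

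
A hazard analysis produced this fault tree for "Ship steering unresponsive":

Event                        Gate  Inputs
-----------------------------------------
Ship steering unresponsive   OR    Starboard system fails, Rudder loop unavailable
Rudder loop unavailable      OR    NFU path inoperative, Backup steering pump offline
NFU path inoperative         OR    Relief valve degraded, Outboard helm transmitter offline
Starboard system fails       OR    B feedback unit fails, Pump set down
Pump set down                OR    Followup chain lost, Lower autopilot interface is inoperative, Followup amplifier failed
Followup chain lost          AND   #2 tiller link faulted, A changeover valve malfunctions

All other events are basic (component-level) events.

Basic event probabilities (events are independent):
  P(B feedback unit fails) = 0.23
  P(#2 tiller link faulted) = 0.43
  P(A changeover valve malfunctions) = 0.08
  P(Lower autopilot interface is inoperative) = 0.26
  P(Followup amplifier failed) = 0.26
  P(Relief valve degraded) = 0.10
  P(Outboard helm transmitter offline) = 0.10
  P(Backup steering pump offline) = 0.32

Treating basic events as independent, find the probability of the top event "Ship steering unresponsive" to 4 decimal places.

P(Followup chain lost) [AND] = 0.43 × 0.08 = 0.034400
P(Pump set down) [OR] = 1 − (1−0.034400) × (1−0.26) × (1−0.26) = 0.471237
P(Starboard system fails) [OR] = 1 − (1−0.23) × (1−0.471237) = 0.592852
P(NFU path inoperative) [OR] = 1 − (1−0.10) × (1−0.10) = 0.190000
P(Rudder loop unavailable) [OR] = 1 − (1−0.190000) × (1−0.32) = 0.449200
P(Ship steering unresponsive) [OR] = 1 − (1−0.592852) × (1−0.449200) = 0.775743
Rounded to 4 decimal places: P(Ship steering unresponsive) ≈ 0.7757.

0.7757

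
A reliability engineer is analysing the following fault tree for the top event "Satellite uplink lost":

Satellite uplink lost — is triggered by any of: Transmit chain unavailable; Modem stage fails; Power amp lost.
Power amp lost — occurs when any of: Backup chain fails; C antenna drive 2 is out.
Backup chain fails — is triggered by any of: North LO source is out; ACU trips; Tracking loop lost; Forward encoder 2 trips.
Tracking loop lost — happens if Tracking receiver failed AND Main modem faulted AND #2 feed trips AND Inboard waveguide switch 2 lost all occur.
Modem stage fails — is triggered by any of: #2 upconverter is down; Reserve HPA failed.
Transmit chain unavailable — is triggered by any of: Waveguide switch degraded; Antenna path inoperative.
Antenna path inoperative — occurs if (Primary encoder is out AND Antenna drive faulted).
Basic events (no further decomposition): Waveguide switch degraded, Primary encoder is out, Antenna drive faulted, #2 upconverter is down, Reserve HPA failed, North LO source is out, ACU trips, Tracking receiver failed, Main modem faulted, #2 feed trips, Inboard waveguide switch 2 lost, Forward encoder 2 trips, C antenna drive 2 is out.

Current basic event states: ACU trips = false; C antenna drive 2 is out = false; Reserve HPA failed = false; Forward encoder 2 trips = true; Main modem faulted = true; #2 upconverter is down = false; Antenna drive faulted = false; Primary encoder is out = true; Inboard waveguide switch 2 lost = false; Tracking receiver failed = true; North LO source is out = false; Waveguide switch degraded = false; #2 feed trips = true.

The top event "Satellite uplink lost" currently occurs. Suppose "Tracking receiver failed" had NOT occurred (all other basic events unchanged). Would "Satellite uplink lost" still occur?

Yes

Counterfactual: set "Tracking receiver failed" to not occurred.
Antenna path inoperative [AND]: Primary encoder is out=occurs, Antenna drive faulted=not → not all inputs occur → does not occur.
Transmit chain unavailable [OR]: Waveguide switch degraded=not, Antenna path inoperative=not → no input occurs → does not occur.
Modem stage fails [OR]: #2 upconverter is down=not, Reserve HPA failed=not → no input occurs → does not occur.
Tracking loop lost [AND]: Tracking receiver failed=not, Main modem faulted=occurs, #2 feed trips=occurs, Inboard waveguide switch 2 lost=not → not all inputs occur → does not occur.
Backup chain fails [OR]: North LO source is out=not, ACU trips=not, Tracking loop lost=not, Forward encoder 2 trips=occurs → at least one input occurs → occurs.
Power amp lost [OR]: Backup chain fails=occurs, C antenna drive 2 is out=not → at least one input occurs → occurs.
Satellite uplink lost [OR]: Transmit chain unavailable=not, Modem stage fails=not, Power amp lost=occurs → at least one input occurs → occurs.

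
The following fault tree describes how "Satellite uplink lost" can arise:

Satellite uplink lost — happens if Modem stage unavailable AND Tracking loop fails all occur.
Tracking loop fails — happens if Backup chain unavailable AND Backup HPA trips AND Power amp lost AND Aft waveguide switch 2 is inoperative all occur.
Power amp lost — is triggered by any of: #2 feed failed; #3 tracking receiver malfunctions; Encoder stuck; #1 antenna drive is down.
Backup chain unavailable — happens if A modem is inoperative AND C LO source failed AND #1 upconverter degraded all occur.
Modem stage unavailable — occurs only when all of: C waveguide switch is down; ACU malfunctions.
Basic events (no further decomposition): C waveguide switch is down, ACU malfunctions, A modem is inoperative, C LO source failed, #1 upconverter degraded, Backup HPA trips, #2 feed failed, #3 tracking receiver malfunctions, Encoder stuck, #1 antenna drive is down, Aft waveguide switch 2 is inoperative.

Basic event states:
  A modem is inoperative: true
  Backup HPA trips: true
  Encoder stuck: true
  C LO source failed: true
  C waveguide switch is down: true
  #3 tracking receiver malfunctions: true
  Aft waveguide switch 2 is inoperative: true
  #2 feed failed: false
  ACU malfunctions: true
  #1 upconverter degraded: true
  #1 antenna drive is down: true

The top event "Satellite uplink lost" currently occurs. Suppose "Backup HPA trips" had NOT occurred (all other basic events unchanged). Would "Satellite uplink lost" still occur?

Counterfactual: set "Backup HPA trips" to not occurred.
Modem stage unavailable [AND]: C waveguide switch is down=occurs, ACU malfunctions=occurs → all inputs occur → occurs.
Backup chain unavailable [AND]: A modem is inoperative=occurs, C LO source failed=occurs, #1 upconverter degraded=occurs → all inputs occur → occurs.
Power amp lost [OR]: #2 feed failed=not, #3 tracking receiver malfunctions=occurs, Encoder stuck=occurs, #1 antenna drive is down=occurs → at least one input occurs → occurs.
Tracking loop fails [AND]: Backup chain unavailable=occurs, Backup HPA trips=not, Power amp lost=occurs, Aft waveguide switch 2 is inoperative=occurs → not all inputs occur → does not occur.
Satellite uplink lost [AND]: Modem stage unavailable=occurs, Tracking loop fails=not → not all inputs occur → does not occur.

No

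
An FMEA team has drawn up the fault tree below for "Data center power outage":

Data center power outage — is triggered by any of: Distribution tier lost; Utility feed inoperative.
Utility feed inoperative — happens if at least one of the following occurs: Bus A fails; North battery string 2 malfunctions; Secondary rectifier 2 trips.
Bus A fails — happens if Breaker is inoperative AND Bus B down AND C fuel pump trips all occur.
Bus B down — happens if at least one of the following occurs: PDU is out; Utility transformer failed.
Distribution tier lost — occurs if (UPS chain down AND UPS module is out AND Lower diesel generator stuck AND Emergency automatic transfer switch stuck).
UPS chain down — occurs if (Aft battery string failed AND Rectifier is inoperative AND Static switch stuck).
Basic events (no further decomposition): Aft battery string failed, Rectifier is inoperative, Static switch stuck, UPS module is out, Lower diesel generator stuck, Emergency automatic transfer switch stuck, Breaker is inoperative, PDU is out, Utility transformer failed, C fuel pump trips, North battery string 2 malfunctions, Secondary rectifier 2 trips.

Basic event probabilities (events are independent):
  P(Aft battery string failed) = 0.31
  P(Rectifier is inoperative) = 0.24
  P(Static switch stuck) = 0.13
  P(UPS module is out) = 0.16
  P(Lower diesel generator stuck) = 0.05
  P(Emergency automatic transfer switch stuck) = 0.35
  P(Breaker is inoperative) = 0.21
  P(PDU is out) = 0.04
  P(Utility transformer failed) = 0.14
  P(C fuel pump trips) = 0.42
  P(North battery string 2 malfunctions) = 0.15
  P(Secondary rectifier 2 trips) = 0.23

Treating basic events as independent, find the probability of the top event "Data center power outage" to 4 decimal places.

P(UPS chain down) [AND] = 0.31 × 0.24 × 0.13 = 0.009672
P(Distribution tier lost) [AND] = 0.009672 × 0.16 × 0.05 × 0.35 = 0.000027
P(Bus B down) [OR] = 1 − (1−0.04) × (1−0.14) = 0.174400
P(Bus A fails) [AND] = 0.21 × 0.174400 × 0.42 = 0.015382
P(Utility feed inoperative) [OR] = 1 − (1−0.015382) × (1−0.15) × (1−0.23) = 0.355568
P(Data center power outage) [OR] = 1 − (1−0.000027) × (1−0.355568) = 0.355585
Rounded to 4 decimal places: P(Data center power outage) ≈ 0.3556.

0.3556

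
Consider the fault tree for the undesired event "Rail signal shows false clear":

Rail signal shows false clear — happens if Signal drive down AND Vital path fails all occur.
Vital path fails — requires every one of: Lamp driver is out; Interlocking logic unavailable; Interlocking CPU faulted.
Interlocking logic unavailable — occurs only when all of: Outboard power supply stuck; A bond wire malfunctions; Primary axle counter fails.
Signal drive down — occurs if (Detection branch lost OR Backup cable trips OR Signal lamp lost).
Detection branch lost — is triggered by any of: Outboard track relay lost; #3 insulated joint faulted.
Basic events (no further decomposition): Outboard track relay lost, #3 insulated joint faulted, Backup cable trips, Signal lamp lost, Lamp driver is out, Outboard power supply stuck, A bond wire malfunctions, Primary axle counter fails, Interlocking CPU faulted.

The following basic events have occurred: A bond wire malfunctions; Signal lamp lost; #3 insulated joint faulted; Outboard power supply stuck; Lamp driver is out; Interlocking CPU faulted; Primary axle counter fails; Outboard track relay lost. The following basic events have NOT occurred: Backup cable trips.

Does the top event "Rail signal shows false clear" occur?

Detection branch lost [OR]: Outboard track relay lost=occurs, #3 insulated joint faulted=occurs → at least one input occurs → occurs.
Signal drive down [OR]: Detection branch lost=occurs, Backup cable trips=not, Signal lamp lost=occurs → at least one input occurs → occurs.
Interlocking logic unavailable [AND]: Outboard power supply stuck=occurs, A bond wire malfunctions=occurs, Primary axle counter fails=occurs → all inputs occur → occurs.
Vital path fails [AND]: Lamp driver is out=occurs, Interlocking logic unavailable=occurs, Interlocking CPU faulted=occurs → all inputs occur → occurs.
Rail signal shows false clear [AND]: Signal drive down=occurs, Vital path fails=occurs → all inputs occur → occurs.

Yes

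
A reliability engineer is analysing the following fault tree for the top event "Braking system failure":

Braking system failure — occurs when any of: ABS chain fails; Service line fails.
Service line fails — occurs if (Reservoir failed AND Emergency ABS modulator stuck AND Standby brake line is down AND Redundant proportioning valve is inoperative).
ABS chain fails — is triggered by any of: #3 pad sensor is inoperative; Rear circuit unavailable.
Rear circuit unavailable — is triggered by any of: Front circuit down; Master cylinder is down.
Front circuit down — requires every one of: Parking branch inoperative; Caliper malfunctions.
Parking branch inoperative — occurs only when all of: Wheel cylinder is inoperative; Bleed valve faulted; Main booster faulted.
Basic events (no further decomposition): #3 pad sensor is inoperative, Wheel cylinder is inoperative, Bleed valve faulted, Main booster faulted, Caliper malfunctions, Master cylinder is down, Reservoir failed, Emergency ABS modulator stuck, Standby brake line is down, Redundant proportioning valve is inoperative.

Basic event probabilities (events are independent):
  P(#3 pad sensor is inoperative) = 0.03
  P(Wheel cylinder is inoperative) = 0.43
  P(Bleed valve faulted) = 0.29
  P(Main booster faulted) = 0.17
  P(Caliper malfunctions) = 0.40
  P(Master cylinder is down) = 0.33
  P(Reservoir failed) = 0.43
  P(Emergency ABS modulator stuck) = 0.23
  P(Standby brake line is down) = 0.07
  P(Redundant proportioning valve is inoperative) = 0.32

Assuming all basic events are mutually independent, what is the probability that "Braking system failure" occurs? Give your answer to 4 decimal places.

0.3570

P(Parking branch inoperative) [AND] = 0.43 × 0.29 × 0.17 = 0.021199
P(Front circuit down) [AND] = 0.021199 × 0.40 = 0.008480
P(Rear circuit unavailable) [OR] = 1 − (1−0.008480) × (1−0.33) = 0.335682
P(ABS chain fails) [OR] = 1 − (1−0.03) × (1−0.335682) = 0.355612
P(Service line fails) [AND] = 0.43 × 0.23 × 0.07 × 0.32 = 0.002215
P(Braking system failure) [OR] = 1 − (1−0.355612) × (1−0.002215) = 0.357039
Rounded to 4 decimal places: P(Braking system failure) ≈ 0.3570.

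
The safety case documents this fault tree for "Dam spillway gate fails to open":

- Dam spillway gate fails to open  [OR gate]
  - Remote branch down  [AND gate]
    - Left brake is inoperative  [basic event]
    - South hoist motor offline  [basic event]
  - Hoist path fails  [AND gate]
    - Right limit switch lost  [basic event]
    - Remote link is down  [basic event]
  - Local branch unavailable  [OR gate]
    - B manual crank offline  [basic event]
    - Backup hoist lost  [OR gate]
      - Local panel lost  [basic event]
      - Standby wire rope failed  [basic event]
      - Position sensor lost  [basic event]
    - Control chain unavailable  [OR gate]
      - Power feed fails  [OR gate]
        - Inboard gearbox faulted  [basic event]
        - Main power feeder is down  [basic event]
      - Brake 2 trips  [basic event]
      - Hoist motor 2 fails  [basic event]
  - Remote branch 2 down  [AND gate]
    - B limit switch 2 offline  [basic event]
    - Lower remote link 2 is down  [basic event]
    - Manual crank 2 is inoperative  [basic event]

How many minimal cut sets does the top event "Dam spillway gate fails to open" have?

Remote branch down [AND]: one cut set from each child combined → 1 × 1 = 1 cut set(s).
Hoist path fails [AND]: one cut set from each child combined → 1 × 1 = 1 cut set(s).
Backup hoist lost [OR]: union of children's cut sets → 3 cut set(s).
Power feed fails [OR]: union of children's cut sets → 2 cut set(s).
Control chain unavailable [OR]: union of children's cut sets → 4 cut set(s).
Local branch unavailable [OR]: union of children's cut sets → 8 cut set(s).
Remote branch 2 down [AND]: one cut set from each child combined → 1 × 1 × 1 = 1 cut set(s).
Dam spillway gate fails to open [OR]: union of children's cut sets → 11 cut set(s).

11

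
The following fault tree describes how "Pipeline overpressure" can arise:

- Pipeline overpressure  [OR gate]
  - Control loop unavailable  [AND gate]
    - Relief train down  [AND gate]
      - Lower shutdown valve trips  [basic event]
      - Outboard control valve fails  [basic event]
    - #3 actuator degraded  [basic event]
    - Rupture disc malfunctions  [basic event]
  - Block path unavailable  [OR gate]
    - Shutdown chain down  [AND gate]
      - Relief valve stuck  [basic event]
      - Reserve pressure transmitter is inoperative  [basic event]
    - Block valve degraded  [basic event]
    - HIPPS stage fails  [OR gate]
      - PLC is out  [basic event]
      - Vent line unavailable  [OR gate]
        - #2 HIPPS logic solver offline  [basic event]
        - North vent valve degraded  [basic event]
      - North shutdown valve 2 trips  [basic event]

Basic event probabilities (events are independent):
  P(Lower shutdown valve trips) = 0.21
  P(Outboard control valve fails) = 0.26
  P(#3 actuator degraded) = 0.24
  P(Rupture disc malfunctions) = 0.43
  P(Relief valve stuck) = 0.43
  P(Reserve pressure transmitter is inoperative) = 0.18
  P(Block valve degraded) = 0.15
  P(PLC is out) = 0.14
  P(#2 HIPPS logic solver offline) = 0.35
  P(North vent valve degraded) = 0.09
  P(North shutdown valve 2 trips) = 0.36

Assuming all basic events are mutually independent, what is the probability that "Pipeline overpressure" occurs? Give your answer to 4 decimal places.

P(Relief train down) [AND] = 0.21 × 0.26 = 0.054600
P(Control loop unavailable) [AND] = 0.054600 × 0.24 × 0.43 = 0.005635
P(Shutdown chain down) [AND] = 0.43 × 0.18 = 0.077400
P(Vent line unavailable) [OR] = 1 − (1−0.35) × (1−0.09) = 0.408500
P(HIPPS stage fails) [OR] = 1 − (1−0.14) × (1−0.408500) × (1−0.36) = 0.674438
P(Block path unavailable) [OR] = 1 − (1−0.077400) × (1−0.15) × (1−0.674438) = 0.744691
P(Pipeline overpressure) [OR] = 1 − (1−0.005635) × (1−0.744691) = 0.746130
Rounded to 4 decimal places: P(Pipeline overpressure) ≈ 0.7461.

0.7461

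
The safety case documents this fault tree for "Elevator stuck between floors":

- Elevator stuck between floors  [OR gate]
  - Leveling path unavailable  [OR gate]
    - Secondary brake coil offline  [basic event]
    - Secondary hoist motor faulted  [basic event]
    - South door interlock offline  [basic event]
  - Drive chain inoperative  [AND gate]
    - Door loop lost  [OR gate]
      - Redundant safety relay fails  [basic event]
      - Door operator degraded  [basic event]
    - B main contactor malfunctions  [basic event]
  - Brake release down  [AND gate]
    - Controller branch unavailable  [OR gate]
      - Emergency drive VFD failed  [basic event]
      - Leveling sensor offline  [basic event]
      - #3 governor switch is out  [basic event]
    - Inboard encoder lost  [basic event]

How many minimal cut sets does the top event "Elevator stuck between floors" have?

Leveling path unavailable [OR]: union of children's cut sets → 3 cut set(s).
Door loop lost [OR]: union of children's cut sets → 2 cut set(s).
Drive chain inoperative [AND]: one cut set from each child combined → 2 × 1 = 2 cut set(s).
Controller branch unavailable [OR]: union of children's cut sets → 3 cut set(s).
Brake release down [AND]: one cut set from each child combined → 3 × 1 = 3 cut set(s).
Elevator stuck between floors [OR]: union of children's cut sets → 8 cut set(s).
Minimal cut sets: {Secondary brake coil offline}; {Secondary hoist motor faulted}; {South door interlock offline}; {B main contactor malfunctions, Redundant safety relay fails}; {B main contactor malfunctions, Door operator degraded}; {Emergency drive VFD failed, Inboard encoder lost}; {Inboard encoder lost, Leveling sensor offline}; {#3 governor switch is out, Inboard encoder lost}.

8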